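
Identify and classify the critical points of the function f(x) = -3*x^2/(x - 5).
f'(x) = 3*x*(10 - x)/(x - 5)^2

Solve f'(x) = 0:
  f'(x) = -3*x*(x - 10)/(x - 5)^2; the denominator is positive wherever f is defined, so f'(x) = 0 ⇔ -3*x^2 + 30*x = 0.
  Factor: -3*x^2 + 30*x = -3*x*(x - 10) = 0.
  ⇒ x = 0, 10

f''(x) = -150/(x^3 - 15*x^2 + 75*x - 125)
Second-derivative test at each critical point:
  f''(0) = 6/5 > 0 → local minimum
  f''(10) = -6/5 < 0 → local maximum

Critical points: x = 0 (local minimum); x = 10 (local maximum)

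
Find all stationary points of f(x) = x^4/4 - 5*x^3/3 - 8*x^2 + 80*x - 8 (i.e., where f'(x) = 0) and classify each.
f'(x) = x^3 - 5*x^2 - 16*x + 80

Solve f'(x) = 0:
  Factor: x^3 - 5*x^2 - 16*x + 80 = (x - 5)*(x - 4)*(x + 4) = 0.
  ⇒ x = -4, 4, 5

f''(x) = 3*x^2 - 10*x - 16
Second-derivative test at each critical point:
  f''(-4) = 72 > 0 → local minimum
  f''(4) = -8 < 0 → local maximum
  f''(5) = 9 > 0 → local minimum

Critical points: x = -4 (local minimum); x = 4 (local maximum); x = 5 (local minimum)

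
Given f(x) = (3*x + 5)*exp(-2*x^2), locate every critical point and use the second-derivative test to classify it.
f'(x) = (-4*x*(3*x + 5) + 3)*exp(-2*x^2)

Solve f'(x) = 0:
  f'(x) = (-12*x^2 - 20*x + 3)·exp(-2*x^2) and exp(-2*x^2) > 0 for every x, so f'(x) = 0 ⇔ -12*x^2 - 20*x + 3 = 0.
  12*x^2 + 20*x - 3 = 0 has no rational roots; quadratic formula: x = (-20 ± √544)/24.
  ⇒ x = -sqrt(34)/6 - 5/6 ≈ -1.8052, -5/6 + sqrt(34)/6 ≈ 0.1385

f''(x) = 4*(4*x^2*(3*x + 5) - 9*x - 5)*exp(-2*x^2)
Second-derivative test at each critical point:
  f''(-1.8052) = 0.0345 > 0 → local minimum
  f''(0.1385) = -22.4460 < 0 → local maximum

Critical points: x = -sqrt(34)/6 - 5/6 ≈ -1.8052 (local minimum); x = -5/6 + sqrt(34)/6 ≈ 0.1385 (local maximum)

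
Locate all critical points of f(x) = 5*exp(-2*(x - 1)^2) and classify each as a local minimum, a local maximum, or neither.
f'(x) = 20*(1 - x)*exp(-2*(x - 1)^2)

Solve f'(x) = 0:
  f'(x) = (20 - 20*x)·exp(-2*(x - 1)^2) and exp(-2*(x - 1)^2) > 0 for every x, so f'(x) = 0 ⇔ 20 - 20*x = 0.
  Factor: 20 - 20*x = -20*(x - 1) = 0.
  ⇒ x = 1

f''(x) = 20*(4*(x - 1)^2 - 1)*exp(-2*(x - 1)^2)
Second-derivative test at each critical point:
  f''(1) = -20 < 0 → local maximum

Critical points: x = 1 (local maximum)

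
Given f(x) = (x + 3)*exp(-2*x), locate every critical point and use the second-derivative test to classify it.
f'(x) = (-2*x - 5)*exp(-2*x)

Solve f'(x) = 0:
  f'(x) = (-2*x - 5)·exp(-2*x) and exp(-2*x) > 0 for every x, so f'(x) = 0 ⇔ -2*x - 5 = 0.
  -2*x - 5 = 0.
  ⇒ x = -5/2

f''(x) = 4*(x + 2)*exp(-2*x)
Second-derivative test at each critical point:
  f''(-5/2) = -296.8263 < 0 → local maximum

Critical points: x = -5/2 (local maximum)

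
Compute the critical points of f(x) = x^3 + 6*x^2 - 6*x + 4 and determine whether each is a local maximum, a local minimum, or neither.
f'(x) = 3*x^2 + 12*x - 6

Solve f'(x) = 0:
  Factor: 3*x^2 + 12*x - 6 = 3*(x^2 + 4*x - 2); x^2 + 4*x - 2 = 0 has no rational roots; quadratic formula: x = (-4 ± √24)/2.
  ⇒ x = -sqrt(6) - 2 ≈ -4.4495, -2 + sqrt(6) ≈ 0.4495

f''(x) = 6*x + 12
Second-derivative test at each critical point:
  f''(-4.4495) = -14.6969 < 0 → local maximum
  f''(0.4495) = 14.6969 > 0 → local minimum

Critical points: x = -sqrt(6) - 2 ≈ -4.4495 (local maximum); x = -2 + sqrt(6) ≈ 0.4495 (local minimum)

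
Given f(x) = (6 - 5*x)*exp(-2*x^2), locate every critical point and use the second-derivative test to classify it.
f'(x) = (4*x*(5*x - 6) - 5)*exp(-2*x^2)

Solve f'(x) = 0:
  f'(x) = (20*x^2 - 24*x - 5)·exp(-2*x^2) and exp(-2*x^2) > 0 for every x, so f'(x) = 0 ⇔ 20*x^2 - 24*x - 5 = 0.
  20*x^2 - 24*x - 5 = 0 has no rational roots; quadratic formula: x = (24 ± √976)/40.
  ⇒ x = 3/5 - sqrt(61)/10 ≈ -0.1810, 3/5 + sqrt(61)/10 ≈ 1.3810

f''(x) = 4*(4*x^2*(6 - 5*x) + 15*x - 6)*exp(-2*x^2)
Second-derivative test at each critical point:
  f''(-0.1810) = -29.2591 < 0 → local maximum
  f''(1.3810) = 0.6889 > 0 → local minimum

Critical points: x = 3/5 - sqrt(61)/10 ≈ -0.1810 (local maximum); x = 3/5 + sqrt(61)/10 ≈ 1.3810 (local minimum)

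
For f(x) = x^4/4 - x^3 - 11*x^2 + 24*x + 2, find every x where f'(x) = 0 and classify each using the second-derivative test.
f'(x) = x^3 - 3*x^2 - 22*x + 24

Solve f'(x) = 0:
  Factor: x^3 - 3*x^2 - 22*x + 24 = (x - 6)*(x - 1)*(x + 4) = 0.
  ⇒ x = -4, 1, 6

f''(x) = 3*x^2 - 6*x - 22
Second-derivative test at each critical point:
  f''(-4) = 50 > 0 → local minimum
  f''(1) = -25 < 0 → local maximum
  f''(6) = 50 > 0 → local minimum

Critical points: x = -4 (local minimum); x = 1 (local maximum); x = 6 (local minimum)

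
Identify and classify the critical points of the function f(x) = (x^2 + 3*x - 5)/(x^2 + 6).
f'(x) = (-3*x^2 + 22*x + 18)/(x^4 + 12*x^2 + 36)

Solve f'(x) = 0:
  f'(x) = -(3*x^2 - 22*x - 18)/(x^2 + 6)^2; the denominator is positive wherever f is defined, so f'(x) = 0 ⇔ -3*x^2 + 22*x + 18 = 0.
  3*x^2 - 22*x - 18 = 0 has no rational roots; quadratic formula: x = (22 ± √700)/6.
  ⇒ x = 11/3 - 5*sqrt(7)/3 ≈ -0.7429, 11/3 + 5*sqrt(7)/3 ≈ 8.0763

f''(x) = 6*(x^3 - 11*x^2 - 18*x + 22)/(x^6 + 18*x^4 + 108*x^2 + 216)
Second-derivative test at each critical point:
  f''(-0.7429) = 0.6163 > 0 → local minimum
  f''(8.0763) = -0.0052 < 0 → local maximum

Critical points: x = 11/3 - 5*sqrt(7)/3 ≈ -0.7429 (local minimum); x = 11/3 + 5*sqrt(7)/3 ≈ 8.0763 (local maximum)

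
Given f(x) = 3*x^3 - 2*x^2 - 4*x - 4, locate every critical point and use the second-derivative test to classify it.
f'(x) = 9*x^2 - 4*x - 4

Solve f'(x) = 0:
  9*x^2 - 4*x - 4 = 0 has no rational roots; quadratic formula: x = (4 ± √160)/18.
  ⇒ x = 2/9 - 2*sqrt(10)/9 ≈ -0.4805, 2/9 + 2*sqrt(10)/9 ≈ 0.9250

f''(x) = 18*x - 4
Second-derivative test at each critical point:
  f''(-0.4805) = -12.6491 < 0 → local maximum
  f''(0.9250) = 12.6491 > 0 → local minimum

Critical points: x = 2/9 - 2*sqrt(10)/9 ≈ -0.4805 (local maximum); x = 2/9 + 2*sqrt(10)/9 ≈ 0.9250 (local minimum)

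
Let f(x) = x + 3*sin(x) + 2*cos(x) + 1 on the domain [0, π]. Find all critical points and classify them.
f'(x) = -2*sin(x) + 3*cos(x) + 1

Solve f'(x) = 0 on [0, π]:
  f'(x) = 0 ⇔ -2*sin(x) + 3*cos(x) = -1. Write the left side as R·cos(x + φ) with R = √(3² + 2²) = sqrt(13), cos φ = 3*sqrt(13)/13, sin φ = 2*sqrt(13)/13; then cos(x + φ) = -sqrt(13)/13. Solve for x and keep the solutions lying in [0, π].
  ⇒ x = atan((2 + 6*sqrt(3))/(-3 + 4*sqrt(3))) ≈ 1.2638

f''(x) = -3*sin(x) - 2*cos(x)
Second-derivative test at each critical point:
  f''(1.2638) = -3.4641 < 0 → local maximum

Critical points: x = atan((2 + 6*sqrt(3))/(-3 + 4*sqrt(3))) ≈ 1.2638 (local maximum)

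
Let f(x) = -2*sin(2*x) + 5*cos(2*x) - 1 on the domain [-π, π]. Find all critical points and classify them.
f'(x) = -10*sin(2*x) - 4*cos(2*x)

Solve f'(x) = 0 on [-π, π]:
  f'(x) = 0 ⇔ -2*cos(2*x) = 5*sin(2*x) ⇔ tan(2*x) = -2/5, i.e. 2*x = arctan(-2/5) + nπ; keep the solutions lying in [-π, π].
  ⇒ x = -pi/2 - atan(2/5)/2 ≈ -1.7610, -atan(2/5)/2 ≈ -0.1903, -atan(2/5)/2 + pi/2 ≈ 1.3805, pi - atan(2/5)/2 ≈ 2.9513

f''(x) = 8*sin(2*x) - 20*cos(2*x)
Second-derivative test at each critical point:
  f''(-1.7610) = 21.5407 > 0 → local minimum
  f''(-0.1903) = -21.5407 < 0 → local maximum
  f''(1.3805) = 21.5407 > 0 → local minimum
  f''(2.9513) = -21.5407 < 0 → local maximum

Critical points: x = -pi/2 - atan(2/5)/2 ≈ -1.7610 (local minimum); x = -atan(2/5)/2 ≈ -0.1903 (local maximum); x = -atan(2/5)/2 + pi/2 ≈ 1.3805 (local minimum); x = pi - atan(2/5)/2 ≈ 2.9513 (local maximum)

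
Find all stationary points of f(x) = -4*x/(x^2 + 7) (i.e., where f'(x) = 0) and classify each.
f'(x) = 4*(x^2 - 7)/(x^2 + 7)^2

Solve f'(x) = 0:
  f'(x) = 4*(x^2 - 7)/(x^2 + 7)^2; the denominator is positive wherever f is defined, so f'(x) = 0 ⇔ 4*x^2 - 28 = 0.
  Factor: 4*x^2 - 28 = 4*(x^2 - 7); x^2 - 7 = 0 has no rational roots; quadratic formula: x = (0 ± √28)/2.
  ⇒ x = -sqrt(7) ≈ -2.6458, sqrt(7) ≈ 2.6458

f''(x) = 8*x*(21 - x^2)/(x^2 + 7)^3
Second-derivative test at each critical point:
  f''(-2.6458) = -0.1080 < 0 → local maximum
  f''(2.6458) = 0.1080 > 0 → local minimum

Critical points: x = -sqrt(7) ≈ -2.6458 (local maximum); x = sqrt(7) ≈ 2.6458 (local minimum)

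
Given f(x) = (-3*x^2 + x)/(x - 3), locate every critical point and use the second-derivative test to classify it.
f'(x) = 3*(-x^2 + 6*x - 1)/(x^2 - 6*x + 9)

Solve f'(x) = 0:
  f'(x) = -3*(x^2 - 6*x + 1)/(x - 3)^2; the denominator is positive wherever f is defined, so f'(x) = 0 ⇔ -3*x^2 + 18*x - 3 = 0.
  Factor: -3*x^2 + 18*x - 3 = -3*(x^2 - 6*x + 1); x^2 - 6*x + 1 = 0 has no rational roots; quadratic formula: x = (6 ± √32)/2.
  ⇒ x = 3 - 2*sqrt(2) ≈ 0.1716, 2*sqrt(2) + 3 ≈ 5.8284

f''(x) = -48/(x^3 - 9*x^2 + 27*x - 27)
Second-derivative test at each critical point:
  f''(0.1716) = 2.1213 > 0 → local minimum
  f''(5.8284) = -2.1213 < 0 → local maximum

Critical points: x = 3 - 2*sqrt(2) ≈ 0.1716 (local minimum); x = 2*sqrt(2) + 3 ≈ 5.8284 (local maximum)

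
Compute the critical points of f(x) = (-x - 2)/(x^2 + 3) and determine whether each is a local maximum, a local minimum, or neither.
f'(x) = (-x^2 + 2*x*(x + 2) - 3)/(x^2 + 3)^2

Solve f'(x) = 0:
  f'(x) = (x^2 + 4*x - 3)/(x^2 + 3)^2; the denominator is positive wherever f is defined, so f'(x) = 0 ⇔ x^2 + 4*x - 3 = 0.
  x^2 + 4*x - 3 = 0 has no rational roots; quadratic formula: x = (-4 ± √28)/2.
  ⇒ x = -sqrt(7) - 2 ≈ -4.6458, -2 + sqrt(7) ≈ 0.6458

f''(x) = 2*(-4*x^2*(x + 2) + (3*x + 2)*(x^2 + 3))/(x^2 + 3)^3
Second-derivative test at each critical point:
  f''(-4.6458) = -0.0088 < 0 → local maximum
  f''(0.6458) = 0.4532 > 0 → local minimum

Critical points: x = -sqrt(7) - 2 ≈ -4.6458 (local maximum); x = -2 + sqrt(7) ≈ 0.6458 (local minimum)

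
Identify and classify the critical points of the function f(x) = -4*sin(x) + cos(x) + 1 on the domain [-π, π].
f'(x) = -sin(x) - 4*cos(x)

Solve f'(x) = 0 on [-π, π]:
  f'(x) = 0 ⇔ -4*cos(x) = sin(x) ⇔ tan(x) = -4, i.e. x = arctan(-4) + nπ; keep the solutions lying in [-π, π].
  ⇒ x = -atan(4) ≈ -1.3258, pi - atan(4) ≈ 1.8158

f''(x) = 4*sin(x) - cos(x)
Second-derivative test at each critical point:
  f''(-1.3258) = -4.1231 < 0 → local maximum
  f''(1.8158) = 4.1231 > 0 → local minimum

Critical points: x = -atan(4) ≈ -1.3258 (local maximum); x = pi - atan(4) ≈ 1.8158 (local minimum)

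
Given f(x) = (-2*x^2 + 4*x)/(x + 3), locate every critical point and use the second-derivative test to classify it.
f'(x) = 2*(-x^2 - 6*x + 6)/(x^2 + 6*x + 9)

Solve f'(x) = 0:
  f'(x) = -2*(x^2 + 6*x - 6)/(x + 3)^2; the denominator is positive wherever f is defined, so f'(x) = 0 ⇔ -2*x^2 - 12*x + 12 = 0.
  Factor: -2*x^2 - 12*x + 12 = -2*(x^2 + 6*x - 6); x^2 + 6*x - 6 = 0 has no rational roots; quadratic formula: x = (-6 ± √60)/2.
  ⇒ x = -sqrt(15) - 3 ≈ -6.8730, -3 + sqrt(15) ≈ 0.8730

f''(x) = -60/(x^3 + 9*x^2 + 27*x + 27)
Second-derivative test at each critical point:
  f''(-6.8730) = 1.0328 > 0 → local minimum
  f''(0.8730) = -1.0328 < 0 → local maximum

Critical points: x = -sqrt(15) - 3 ≈ -6.8730 (local minimum); x = -3 + sqrt(15) ≈ 0.8730 (local maximum)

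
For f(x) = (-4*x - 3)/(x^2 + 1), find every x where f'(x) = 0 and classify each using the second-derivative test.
f'(x) = 2*(2*x^2 + 3*x - 2)/(x^4 + 2*x^2 + 1)

Solve f'(x) = 0:
  f'(x) = 2*(x + 2)*(2*x - 1)/(x^2 + 1)^2; the denominator is positive wherever f is defined, so f'(x) = 0 ⇔ 4*x^2 + 6*x - 4 = 0.
  Factor: 4*x^2 + 6*x - 4 = 2*(x + 2)*(2*x - 1) = 0.
  ⇒ x = -2, 1/2

f''(x) = 2*(-4*x^2*(4*x + 3) + 3*(4*x + 1)*(x^2 + 1))/(x^2 + 1)^3
Second-derivative test at each critical point:
  f''(-2) = -2/5 < 0 → local maximum
  f''(1/2) = 32/5 > 0 → local minimum

Critical points: x = -2 (local maximum); x = 1/2 (local minimum)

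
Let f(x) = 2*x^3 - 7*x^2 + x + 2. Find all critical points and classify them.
f'(x) = 6*x^2 - 14*x + 1

Solve f'(x) = 0:
  6*x^2 - 14*x + 1 = 0 has no rational roots; quadratic formula: x = (14 ± √172)/12.
  ⇒ x = 7/6 - sqrt(43)/6 ≈ 0.0738, sqrt(43)/6 + 7/6 ≈ 2.2596

f''(x) = 12*x - 14
Second-derivative test at each critical point:
  f''(0.0738) = -13.1149 < 0 → local maximum
  f''(2.2596) = 13.1149 > 0 → local minimum

Critical points: x = 7/6 - sqrt(43)/6 ≈ 0.0738 (local maximum); x = sqrt(43)/6 + 7/6 ≈ 2.2596 (local minimum)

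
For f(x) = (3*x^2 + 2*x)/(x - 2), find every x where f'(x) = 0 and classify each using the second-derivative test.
f'(x) = (3*x^2 - 12*x - 4)/(x^2 - 4*x + 4)

Solve f'(x) = 0:
  f'(x) = (3*x^2 - 12*x - 4)/(x - 2)^2; the denominator is positive wherever f is defined, so f'(x) = 0 ⇔ 3*x^2 - 12*x - 4 = 0.
  3*x^2 - 12*x - 4 = 0 has no rational roots; quadratic formula: x = (12 ± √192)/6.
  ⇒ x = 2 - 4*sqrt(3)/3 ≈ -0.3094, 2 + 4*sqrt(3)/3 ≈ 4.3094

f''(x) = 32/(x^3 - 6*x^2 + 12*x - 8)
Second-derivative test at each critical point:
  f''(-0.3094) = -2.5981 < 0 → local maximum
  f''(4.3094) = 2.5981 > 0 → local minimum

Critical points: x = 2 - 4*sqrt(3)/3 ≈ -0.3094 (local maximum); x = 2 + 4*sqrt(3)/3 ≈ 4.3094 (local minimum)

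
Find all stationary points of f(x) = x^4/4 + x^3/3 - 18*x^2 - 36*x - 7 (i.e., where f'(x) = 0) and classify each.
f'(x) = x^3 + x^2 - 36*x - 36

Solve f'(x) = 0:
  Factor: x^3 + x^2 - 36*x - 36 = (x - 6)*(x + 1)*(x + 6) = 0.
  ⇒ x = -6, -1, 6

f''(x) = 3*x^2 + 2*x - 36
Second-derivative test at each critical point:
  f''(-6) = 60 > 0 → local minimum
  f''(-1) = -35 < 0 → local maximum
  f''(6) = 84 > 0 → local minimum

Critical points: x = -6 (local minimum); x = -1 (local maximum); x = 6 (local minimum)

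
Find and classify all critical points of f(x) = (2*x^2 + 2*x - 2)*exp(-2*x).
f'(x) = 2*(3 - 2*x^2)*exp(-2*x)

Solve f'(x) = 0:
  f'(x) = (6 - 4*x^2)·exp(-2*x) and exp(-2*x) > 0 for every x, so f'(x) = 0 ⇔ 6 - 4*x^2 = 0.
  Factor: 6 - 4*x^2 = -2*(2*x^2 - 3); 2*x^2 - 3 = 0 has no rational roots; quadratic formula: x = (0 ± √24)/4.
  ⇒ x = -sqrt(6)/2 ≈ -1.2247, sqrt(6)/2 ≈ 1.2247

f''(x) = 4*(2*x^2 - 2*x - 3)*exp(-2*x)
Second-derivative test at each critical point:
  f''(-1.2247) = 113.4842 > 0 → local minimum
  f''(1.2247) = -0.8459 < 0 → local maximum

Critical points: x = -sqrt(6)/2 ≈ -1.2247 (local minimum); x = sqrt(6)/2 ≈ 1.2247 (local maximum)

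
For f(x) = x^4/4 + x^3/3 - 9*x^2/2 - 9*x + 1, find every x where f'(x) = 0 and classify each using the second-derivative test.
f'(x) = x^3 + x^2 - 9*x - 9

Solve f'(x) = 0:
  Factor: x^3 + x^2 - 9*x - 9 = (x - 3)*(x + 1)*(x + 3) = 0.
  ⇒ x = -3, -1, 3

f''(x) = 3*x^2 + 2*x - 9
Second-derivative test at each critical point:
  f''(-3) = 12 > 0 → local minimum
  f''(-1) = -8 < 0 → local maximum
  f''(3) = 24 > 0 → local minimum

Critical points: x = -3 (local minimum); x = -1 (local maximum); x = 3 (local minimum)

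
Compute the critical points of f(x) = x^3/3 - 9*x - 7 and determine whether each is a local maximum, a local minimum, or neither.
f'(x) = x^2 - 9

Solve f'(x) = 0:
  Factor: x^2 - 9 = (x - 3)*(x + 3) = 0.
  ⇒ x = -3, 3

f''(x) = 2*x
Second-derivative test at each critical point:
  f''(-3) = -6 < 0 → local maximum
  f''(3) = 6 > 0 → local minimum

Critical points: x = -3 (local maximum); x = 3 (local minimum)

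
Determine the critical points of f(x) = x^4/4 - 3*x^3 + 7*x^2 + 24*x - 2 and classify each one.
f'(x) = x^3 - 9*x^2 + 14*x + 24

Solve f'(x) = 0:
  Factor: x^3 - 9*x^2 + 14*x + 24 = (x - 6)*(x - 4)*(x + 1) = 0.
  ⇒ x = -1, 4, 6

f''(x) = 3*x^2 - 18*x + 14
Second-derivative test at each critical point:
  f''(-1) = 35 > 0 → local minimum
  f''(4) = -10 < 0 → local maximum
  f''(6) = 14 > 0 → local minimum

Critical points: x = -1 (local minimum); x = 4 (local maximum); x = 6 (local minimum)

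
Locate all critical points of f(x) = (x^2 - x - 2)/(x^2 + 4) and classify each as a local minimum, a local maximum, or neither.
f'(x) = (x^2 + 12*x - 4)/(x^4 + 8*x^2 + 16)

Solve f'(x) = 0:
  f'(x) = (x^2 + 12*x - 4)/(x^2 + 4)^2; the denominator is positive wherever f is defined, so f'(x) = 0 ⇔ x^2 + 12*x - 4 = 0.
  x^2 + 12*x - 4 = 0 has no rational roots; quadratic formula: x = (-12 ± √160)/2.
  ⇒ x = -2*sqrt(10) - 6 ≈ -12.3246, -6 + 2*sqrt(10) ≈ 0.3246

f''(x) = 2*(-x^3 - 18*x^2 + 12*x + 24)/(x^6 + 12*x^4 + 48*x^2 + 64)
Second-derivative test at each critical point:
  f''(-12.3246) = -0.0005 < 0 → local maximum
  f''(0.3246) = 0.7505 > 0 → local minimum

Critical points: x = -2*sqrt(10) - 6 ≈ -12.3246 (local maximum); x = -6 + 2*sqrt(10) ≈ 0.3246 (local minimum)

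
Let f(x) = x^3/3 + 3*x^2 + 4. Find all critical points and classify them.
f'(x) = x*(x + 6)

Solve f'(x) = 0:
  Factor: x^2 + 6*x = x*(x + 6) = 0.
  ⇒ x = -6, 0

f''(x) = 2*x + 6
Second-derivative test at each critical point:
  f''(-6) = -6 < 0 → local maximum
  f''(0) = 6 > 0 → local minimum

Critical points: x = -6 (local maximum); x = 0 (local minimum)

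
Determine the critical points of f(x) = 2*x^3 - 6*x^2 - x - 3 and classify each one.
f'(x) = 6*x^2 - 12*x - 1

Solve f'(x) = 0:
  6*x^2 - 12*x - 1 = 0 has no rational roots; quadratic formula: x = (12 ± √168)/12.
  ⇒ x = 1 - sqrt(42)/6 ≈ -0.0801, 1 + sqrt(42)/6 ≈ 2.0801

f''(x) = 12*x - 12
Second-derivative test at each critical point:
  f''(-0.0801) = -12.9615 < 0 → local maximum
  f''(2.0801) = 12.9615 > 0 → local minimum

Critical points: x = 1 - sqrt(42)/6 ≈ -0.0801 (local maximum); x = 1 + sqrt(42)/6 ≈ 2.0801 (local minimum)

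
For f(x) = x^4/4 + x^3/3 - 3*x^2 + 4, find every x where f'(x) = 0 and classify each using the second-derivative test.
f'(x) = x*(x^2 + x - 6)

Solve f'(x) = 0:
  Factor: x^3 + x^2 - 6*x = x*(x - 2)*(x + 3) = 0.
  ⇒ x = -3, 0, 2

f''(x) = 3*x^2 + 2*x - 6
Second-derivative test at each critical point:
  f''(-3) = 15 > 0 → local minimum
  f''(0) = -6 < 0 → local maximum
  f''(2) = 10 > 0 → local minimum

Critical points: x = -3 (local minimum); x = 0 (local maximum); x = 2 (local minimum)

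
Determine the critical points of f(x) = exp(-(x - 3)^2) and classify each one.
f'(x) = 2*(3 - x)*exp(-(x - 3)^2)

Solve f'(x) = 0:
  f'(x) = (6 - 2*x)·exp(-(x - 3)^2) and exp(-(x - 3)^2) > 0 for every x, so f'(x) = 0 ⇔ 6 - 2*x = 0.
  Factor: 6 - 2*x = -2*(x - 3) = 0.
  ⇒ x = 3

f''(x) = 2*(2*(x - 3)^2 - 1)*exp(-(x - 3)^2)
Second-derivative test at each critical point:
  f''(3) = -2 < 0 → local maximum

Critical points: x = 3 (local maximum)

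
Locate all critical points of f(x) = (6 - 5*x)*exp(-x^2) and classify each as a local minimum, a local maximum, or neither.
f'(x) = (2*x*(5*x - 6) - 5)*exp(-x^2)

Solve f'(x) = 0:
  f'(x) = (10*x^2 - 12*x - 5)·exp(-x^2) and exp(-x^2) > 0 for every x, so f'(x) = 0 ⇔ 10*x^2 - 12*x - 5 = 0.
  10*x^2 - 12*x - 5 = 0 has no rational roots; quadratic formula: x = (12 ± √344)/20.
  ⇒ x = 3/5 - sqrt(86)/10 ≈ -0.3274, 3/5 + sqrt(86)/10 ≈ 1.5274

f''(x) = 2*(2*x^2*(6 - 5*x) + 15*x - 6)*exp(-x^2)
Second-derivative test at each critical point:
  f''(-0.3274) = -16.6624 < 0 → local maximum
  f''(1.5274) = 1.7995 > 0 → local minimum

Critical points: x = 3/5 - sqrt(86)/10 ≈ -0.3274 (local maximum); x = 3/5 + sqrt(86)/10 ≈ 1.5274 (local minimum)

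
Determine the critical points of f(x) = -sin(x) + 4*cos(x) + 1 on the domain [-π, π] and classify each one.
f'(x) = -4*sin(x) - cos(x)

Solve f'(x) = 0 on [-π, π]:
  f'(x) = 0 ⇔ -cos(x) = 4*sin(x) ⇔ tan(x) = -1/4, i.e. x = arctan(-1/4) + nπ; keep the solutions lying in [-π, π].
  ⇒ x = -atan(1/4) ≈ -0.2450, pi - atan(1/4) ≈ 2.8966

f''(x) = sin(x) - 4*cos(x)
Second-derivative test at each critical point:
  f''(-0.2450) = -4.1231 < 0 → local maximum
  f''(2.8966) = 4.1231 > 0 → local minimum

Critical points: x = -atan(1/4) ≈ -0.2450 (local maximum); x = pi - atan(1/4) ≈ 2.8966 (local minimum)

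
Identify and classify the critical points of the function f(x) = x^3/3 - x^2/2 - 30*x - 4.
f'(x) = x^2 - x - 30

Solve f'(x) = 0:
  Factor: x^2 - x - 30 = (x - 6)*(x + 5) = 0.
  ⇒ x = -5, 6

f''(x) = 2*x - 1
Second-derivative test at each critical point:
  f''(-5) = -11 < 0 → local maximum
  f''(6) = 11 > 0 → local minimum

Critical points: x = -5 (local maximum); x = 6 (local minimum)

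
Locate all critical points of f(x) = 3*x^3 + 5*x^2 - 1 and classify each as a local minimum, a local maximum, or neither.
f'(x) = x*(9*x + 10)

Solve f'(x) = 0:
  Factor: 9*x^2 + 10*x = x*(9*x + 10) = 0.
  ⇒ x = -10/9, 0

f''(x) = 18*x + 10
Second-derivative test at each critical point:
  f''(-10/9) = -10 < 0 → local maximum
  f''(0) = 10 > 0 → local minimum

Critical points: x = -10/9 (local maximum); x = 0 (local minimum)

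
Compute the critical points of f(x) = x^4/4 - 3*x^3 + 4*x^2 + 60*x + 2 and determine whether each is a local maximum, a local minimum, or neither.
f'(x) = x^3 - 9*x^2 + 8*x + 60

Solve f'(x) = 0:
  Factor: x^3 - 9*x^2 + 8*x + 60 = (x - 6)*(x - 5)*(x + 2) = 0.
  ⇒ x = -2, 5, 6

f''(x) = 3*x^2 - 18*x + 8
Second-derivative test at each critical point:
  f''(-2) = 56 > 0 → local minimum
  f''(5) = -7 < 0 → local maximum
  f''(6) = 8 > 0 → local minimum

Critical points: x = -2 (local minimum); x = 5 (local maximum); x = 6 (local minimum)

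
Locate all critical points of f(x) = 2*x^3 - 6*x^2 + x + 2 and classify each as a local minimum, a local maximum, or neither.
f'(x) = 6*x^2 - 12*x + 1

Solve f'(x) = 0:
  6*x^2 - 12*x + 1 = 0 has no rational roots; quadratic formula: x = (12 ± √120)/12.
  ⇒ x = 1 - sqrt(30)/6 ≈ 0.0871, sqrt(30)/6 + 1 ≈ 1.9129

f''(x) = 12*x - 12
Second-derivative test at each critical point:
  f''(0.0871) = -10.9545 < 0 → local maximum
  f''(1.9129) = 10.9545 > 0 → local minimum

Critical points: x = 1 - sqrt(30)/6 ≈ 0.0871 (local maximum); x = sqrt(30)/6 + 1 ≈ 1.9129 (local minimum)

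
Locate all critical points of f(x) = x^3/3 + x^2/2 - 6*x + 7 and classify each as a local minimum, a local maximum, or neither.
f'(x) = x^2 + x - 6

Solve f'(x) = 0:
  Factor: x^2 + x - 6 = (x - 2)*(x + 3) = 0.
  ⇒ x = -3, 2

f''(x) = 2*x + 1
Second-derivative test at each critical point:
  f''(-3) = -5 < 0 → local maximum
  f''(2) = 5 > 0 → local minimum

Critical points: x = -3 (local maximum); x = 2 (local minimum)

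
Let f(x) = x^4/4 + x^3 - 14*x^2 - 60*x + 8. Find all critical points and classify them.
f'(x) = x^3 + 3*x^2 - 28*x - 60

Solve f'(x) = 0:
  Factor: x^3 + 3*x^2 - 28*x - 60 = (x - 5)*(x + 2)*(x + 6) = 0.
  ⇒ x = -6, -2, 5

f''(x) = 3*x^2 + 6*x - 28
Second-derivative test at each critical point:
  f''(-6) = 44 > 0 → local minimum
  f''(-2) = -28 < 0 → local maximum
  f''(5) = 77 > 0 → local minimum

Critical points: x = -6 (local minimum); x = -2 (local maximum); x = 5 (local minimum)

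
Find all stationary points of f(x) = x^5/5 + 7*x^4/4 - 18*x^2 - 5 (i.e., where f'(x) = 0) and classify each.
f'(x) = x*(x^3 + 7*x^2 - 36)

Solve f'(x) = 0:
  Factor: x^4 + 7*x^3 - 36*x = x*(x - 2)*(x + 3)*(x + 6) = 0.
  ⇒ x = -6, -3, 0, 2

f''(x) = 4*x^3 + 21*x^2 - 36
Second-derivative test at each critical point:
  f''(-6) = -144 < 0 → local maximum
  f''(-3) = 45 > 0 → local minimum
  f''(0) = -36 < 0 → local maximum
  f''(2) = 80 > 0 → local minimum

Critical points: x = -6 (local maximum); x = -3 (local minimum); x = 0 (local maximum); x = 2 (local minimum)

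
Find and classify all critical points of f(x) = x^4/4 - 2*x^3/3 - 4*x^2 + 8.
f'(x) = x*(x^2 - 2*x - 8)

Solve f'(x) = 0:
  Factor: x^3 - 2*x^2 - 8*x = x*(x - 4)*(x + 2) = 0.
  ⇒ x = -2, 0, 4

f''(x) = 3*x^2 - 4*x - 8
Second-derivative test at each critical point:
  f''(-2) = 12 > 0 → local minimum
  f''(0) = -8 < 0 → local maximum
  f''(4) = 24 > 0 → local minimum

Critical points: x = -2 (local minimum); x = 0 (local maximum); x = 4 (local minimum)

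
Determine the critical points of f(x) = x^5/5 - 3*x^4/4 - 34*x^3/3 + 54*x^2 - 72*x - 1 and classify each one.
f'(x) = x^4 - 3*x^3 - 34*x^2 + 108*x - 72

Solve f'(x) = 0:
  Factor: x^4 - 3*x^3 - 34*x^2 + 108*x - 72 = (x - 6)*(x - 2)*(x - 1)*(x + 6) = 0.
  ⇒ x = -6, 1, 2, 6

f''(x) = 4*x^3 - 9*x^2 - 68*x + 108
Second-derivative test at each critical point:
  f''(-6) = -672 < 0 → local maximum
  f''(1) = 35 > 0 → local minimum
  f''(2) = -32 < 0 → local maximum
  f''(6) = 240 > 0 → local minimum

Critical points: x = -6 (local maximum); x = 1 (local minimum); x = 2 (local maximum); x = 6 (local minimum)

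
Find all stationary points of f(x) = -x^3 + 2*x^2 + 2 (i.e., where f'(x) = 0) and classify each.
f'(x) = x*(4 - 3*x)

Solve f'(x) = 0:
  Factor: -3*x^2 + 4*x = -x*(3*x - 4) = 0.
  ⇒ x = 0, 4/3

f''(x) = 4 - 6*x
Second-derivative test at each critical point:
  f''(0) = 4 > 0 → local minimum
  f''(4/3) = -4 < 0 → local maximum

Critical points: x = 0 (local minimum); x = 4/3 (local maximum)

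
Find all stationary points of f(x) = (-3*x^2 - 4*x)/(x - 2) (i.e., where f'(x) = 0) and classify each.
f'(x) = (-3*x^2 + 12*x + 8)/(x^2 - 4*x + 4)

Solve f'(x) = 0:
  f'(x) = -(3*x^2 - 12*x - 8)/(x - 2)^2; the denominator is positive wherever f is defined, so f'(x) = 0 ⇔ -3*x^2 + 12*x + 8 = 0.
  3*x^2 - 12*x - 8 = 0 has no rational roots; quadratic formula: x = (12 ± √240)/6.
  ⇒ x = 2 - 2*sqrt(15)/3 ≈ -0.5820, 2 + 2*sqrt(15)/3 ≈ 4.5820

f''(x) = -40/(x^3 - 6*x^2 + 12*x - 8)
Second-derivative test at each critical point:
  f''(-0.5820) = 2.3238 > 0 → local minimum
  f''(4.5820) = -2.3238 < 0 → local maximum

Critical points: x = 2 - 2*sqrt(15)/3 ≈ -0.5820 (local minimum); x = 2 + 2*sqrt(15)/3 ≈ 4.5820 (local maximum)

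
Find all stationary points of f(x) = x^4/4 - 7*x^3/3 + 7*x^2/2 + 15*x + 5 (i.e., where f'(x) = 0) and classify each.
f'(x) = x^3 - 7*x^2 + 7*x + 15

Solve f'(x) = 0:
  Factor: x^3 - 7*x^2 + 7*x + 15 = (x - 5)*(x - 3)*(x + 1) = 0.
  ⇒ x = -1, 3, 5

f''(x) = 3*x^2 - 14*x + 7
Second-derivative test at each critical point:
  f''(-1) = 24 > 0 → local minimum
  f''(3) = -8 < 0 → local maximum
  f''(5) = 12 > 0 → local minimum

Critical points: x = -1 (local minimum); x = 3 (local maximum); x = 5 (local minimum)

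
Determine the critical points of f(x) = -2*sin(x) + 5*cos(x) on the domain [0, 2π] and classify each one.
f'(x) = -5*sin(x) - 2*cos(x)

Solve f'(x) = 0 on [0, 2π]:
  f'(x) = 0 ⇔ -2*cos(x) = 5*sin(x) ⇔ tan(x) = -2/5, i.e. x = arctan(-2/5) + nπ; keep the solutions lying in [0, 2π].
  ⇒ x = pi - atan(2/5) ≈ 2.7611, -atan(2/5) + 2*pi ≈ 5.9027

f''(x) = 2*sin(x) - 5*cos(x)
Second-derivative test at each critical point:
  f''(2.7611) = 5.3852 > 0 → local minimum
  f''(5.9027) = -5.3852 < 0 → local maximum

Critical points: x = pi - atan(2/5) ≈ 2.7611 (local minimum); x = -atan(2/5) + 2*pi ≈ 5.9027 (local maximum)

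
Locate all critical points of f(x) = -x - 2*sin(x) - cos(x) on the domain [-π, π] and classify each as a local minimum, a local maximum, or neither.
f'(x) = sin(x) - 2*cos(x) - 1

Solve f'(x) = 0 on [-π, π]:
  f'(x) = 0 ⇔ sin(x) - 2*cos(x) = 1. Write the left side as R·cos(x + φ) with R = √((-2)² + (-1)²) = sqrt(5), cos φ = -2*sqrt(5)/5, sin φ = -sqrt(5)/5; then cos(x + φ) = sqrt(5)/5. Solve for x and keep the solutions lying in [-π, π].
  ⇒ x = -pi + atan(3/4) ≈ -2.4981, pi/2 ≈ 1.5708

f''(x) = 2*sin(x) + cos(x)
Second-derivative test at each critical point:
  f''(-2.4981) = -2 < 0 → local maximum
  f''(1.5708) = 2 > 0 → local minimum

Critical points: x = -pi + atan(3/4) ≈ -2.4981 (local maximum); x = pi/2 ≈ 1.5708 (local minimum)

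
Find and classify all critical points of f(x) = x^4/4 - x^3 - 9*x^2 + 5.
f'(x) = x*(x^2 - 3*x - 18)

Solve f'(x) = 0:
  Factor: x^3 - 3*x^2 - 18*x = x*(x - 6)*(x + 3) = 0.
  ⇒ x = -3, 0, 6

f''(x) = 3*x^2 - 6*x - 18
Second-derivative test at each critical point:
  f''(-3) = 27 > 0 → local minimum
  f''(0) = -18 < 0 → local maximum
  f''(6) = 54 > 0 → local minimum

Critical points: x = -3 (local minimum); x = 0 (local maximum); x = 6 (local minimum)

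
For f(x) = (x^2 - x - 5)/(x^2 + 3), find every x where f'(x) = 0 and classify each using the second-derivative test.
f'(x) = (x^2 + 16*x - 3)/(x^4 + 6*x^2 + 9)

Solve f'(x) = 0:
  f'(x) = (x^2 + 16*x - 3)/(x^2 + 3)^2; the denominator is positive wherever f is defined, so f'(x) = 0 ⇔ x^2 + 16*x - 3 = 0.
  x^2 + 16*x - 3 = 0 has no rational roots; quadratic formula: x = (-16 ± √268)/2.
  ⇒ x = -sqrt(67) - 8 ≈ -16.1854, -8 + sqrt(67) ≈ 0.1854

f''(x) = 2*(-x^3 - 24*x^2 + 9*x + 24)/(x^6 + 9*x^4 + 27*x^2 + 27)
Second-derivative test at each critical point:
  f''(-16.1854) = -2.332e-04 < 0 → local maximum
  f''(0.1854) = 1.7780 > 0 → local minimum

Critical points: x = -sqrt(67) - 8 ≈ -16.1854 (local maximum); x = -8 + sqrt(67) ≈ 0.1854 (local minimum)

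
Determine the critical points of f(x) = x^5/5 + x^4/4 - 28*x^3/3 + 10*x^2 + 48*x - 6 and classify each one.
f'(x) = x^4 + x^3 - 28*x^2 + 20*x + 48

Solve f'(x) = 0:
  Factor: x^4 + x^3 - 28*x^2 + 20*x + 48 = (x - 4)*(x - 2)*(x + 1)*(x + 6) = 0.
  ⇒ x = -6, -1, 2, 4

f''(x) = 4*x^3 + 3*x^2 - 56*x + 20
Second-derivative test at each critical point:
  f''(-6) = -400 < 0 → local maximum
  f''(-1) = 75 > 0 → local minimum
  f''(2) = -48 < 0 → local maximum
  f''(4) = 100 > 0 → local minimum

Critical points: x = -6 (local maximum); x = -1 (local minimum); x = 2 (local maximum); x = 4 (local minimum)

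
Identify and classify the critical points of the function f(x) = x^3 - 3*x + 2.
f'(x) = 3*x^2 - 3

Solve f'(x) = 0:
  Factor: 3*x^2 - 3 = 3*(x - 1)*(x + 1) = 0.
  ⇒ x = -1, 1

f''(x) = 6*x
Second-derivative test at each critical point:
  f''(-1) = -6 < 0 → local maximum
  f''(1) = 6 > 0 → local minimum

Critical points: x = -1 (local maximum); x = 1 (local minimum)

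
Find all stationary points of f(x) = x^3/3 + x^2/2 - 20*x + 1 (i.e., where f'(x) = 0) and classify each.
f'(x) = x^2 + x - 20

Solve f'(x) = 0:
  Factor: x^2 + x - 20 = (x - 4)*(x + 5) = 0.
  ⇒ x = -5, 4

f''(x) = 2*x + 1
Second-derivative test at each critical point:
  f''(-5) = -9 < 0 → local maximum
  f''(4) = 9 > 0 → local minimum

Critical points: x = -5 (local maximum); x = 4 (local minimum)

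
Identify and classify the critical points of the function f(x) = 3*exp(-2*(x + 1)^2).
f'(x) = 12*(-x - 1)*exp(-2*(x + 1)^2)

Solve f'(x) = 0:
  f'(x) = (-12*x - 12)·exp(-2*(x + 1)^2) and exp(-2*(x + 1)^2) > 0 for every x, so f'(x) = 0 ⇔ -12*x - 12 = 0.
  Factor: -12*x - 12 = -12*(x + 1) = 0.
  ⇒ x = -1

f''(x) = 12*(4*(x + 1)^2 - 1)*exp(-2*(x + 1)^2)
Second-derivative test at each critical point:
  f''(-1) = -12 < 0 → local maximum

Critical points: x = -1 (local maximum)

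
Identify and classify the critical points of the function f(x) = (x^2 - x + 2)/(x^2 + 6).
f'(x) = (x^2 + 8*x - 6)/(x^4 + 12*x^2 + 36)

Solve f'(x) = 0:
  f'(x) = (x^2 + 8*x - 6)/(x^2 + 6)^2; the denominator is positive wherever f is defined, so f'(x) = 0 ⇔ x^2 + 8*x - 6 = 0.
  x^2 + 8*x - 6 = 0 has no rational roots; quadratic formula: x = (-8 ± √88)/2.
  ⇒ x = -sqrt(22) - 4 ≈ -8.6904, -4 + sqrt(22) ≈ 0.6904

f''(x) = 2*(-x^3 - 12*x^2 + 18*x + 24)/(x^6 + 18*x^4 + 108*x^2 + 216)
Second-derivative test at each critical point:
  f''(-8.6904) = -0.0014 < 0 → local maximum
  f''(0.6904) = 0.2236 > 0 → local minimum

Critical points: x = -sqrt(22) - 4 ≈ -8.6904 (local maximum); x = -4 + sqrt(22) ≈ 0.6904 (local minimum)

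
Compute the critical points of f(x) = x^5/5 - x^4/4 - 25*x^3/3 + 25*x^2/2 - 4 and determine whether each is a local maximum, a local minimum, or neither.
f'(x) = x*(x^3 - x^2 - 25*x + 25)

Solve f'(x) = 0:
  Factor: x^4 - x^3 - 25*x^2 + 25*x = x*(x - 5)*(x - 1)*(x + 5) = 0.
  ⇒ x = -5, 0, 1, 5

f''(x) = 4*x^3 - 3*x^2 - 50*x + 25
Second-derivative test at each critical point:
  f''(-5) = -300 < 0 → local maximum
  f''(0) = 25 > 0 → local minimum
  f''(1) = -24 < 0 → local maximum
  f''(5) = 200 > 0 → local minimum

Critical points: x = -5 (local maximum); x = 0 (local minimum); x = 1 (local maximum); x = 5 (local minimum)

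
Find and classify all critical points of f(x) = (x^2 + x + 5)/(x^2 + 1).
f'(x) = (-x^2 - 8*x + 1)/(x^4 + 2*x^2 + 1)

Solve f'(x) = 0:
  f'(x) = -(x^2 + 8*x - 1)/(x^2 + 1)^2; the denominator is positive wherever f is defined, so f'(x) = 0 ⇔ -x^2 - 8*x + 1 = 0.
  x^2 + 8*x - 1 = 0 has no rational roots; quadratic formula: x = (-8 ± √68)/2.
  ⇒ x = -sqrt(17) - 4 ≈ -8.1231, -4 + sqrt(17) ≈ 0.1231

f''(x) = 2*(x^3 + 12*x^2 - 3*x - 4)/(x^6 + 3*x^4 + 3*x^2 + 1)
Second-derivative test at each critical point:
  f''(-8.1231) = 0.0018 > 0 → local minimum
  f''(0.1231) = -8.0018 < 0 → local maximum

Critical points: x = -sqrt(17) - 4 ≈ -8.1231 (local minimum); x = -4 + sqrt(17) ≈ 0.1231 (local maximum)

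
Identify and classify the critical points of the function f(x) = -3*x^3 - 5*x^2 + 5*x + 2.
f'(x) = -9*x^2 - 10*x + 5

Solve f'(x) = 0:
  9*x^2 + 10*x - 5 = 0 has no rational roots; quadratic formula: x = (-10 ± √280)/18.
  ⇒ x = -sqrt(70)/9 - 5/9 ≈ -1.4852, -5/9 + sqrt(70)/9 ≈ 0.3741

f''(x) = -18*x - 10
Second-derivative test at each critical point:
  f''(-1.4852) = 16.7332 > 0 → local minimum
  f''(0.3741) = -16.7332 < 0 → local maximum

Critical points: x = -sqrt(70)/9 - 5/9 ≈ -1.4852 (local minimum); x = -5/9 + sqrt(70)/9 ≈ 0.3741 (local maximum)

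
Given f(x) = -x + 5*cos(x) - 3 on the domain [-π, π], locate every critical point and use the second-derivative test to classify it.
f'(x) = -5*sin(x) - 1

Solve f'(x) = 0 on [-π, π]:
  f'(x) = 0 ⇔ sin(x) = -1/5, i.e. x = arcsin(-1/5) + 2nπ or x = π − arcsin(-1/5) + 2nπ; keep the solutions lying in [-π, π].
  ⇒ x = -pi + asin(1/5) ≈ -2.9402, -asin(1/5) ≈ -0.2014

f''(x) = -5*cos(x)
Second-derivative test at each critical point:
  f''(-2.9402) = 4.8990 > 0 → local minimum
  f''(-0.2014) = -4.8990 < 0 → local maximum

Critical points: x = -pi + asin(1/5) ≈ -2.9402 (local minimum); x = -asin(1/5) ≈ -0.2014 (local maximum)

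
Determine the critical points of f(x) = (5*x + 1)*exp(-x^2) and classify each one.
f'(x) = (-2*x*(5*x + 1) + 5)*exp(-x^2)

Solve f'(x) = 0:
  f'(x) = (-10*x^2 - 2*x + 5)·exp(-x^2) and exp(-x^2) > 0 for every x, so f'(x) = 0 ⇔ -10*x^2 - 2*x + 5 = 0.
  10*x^2 + 2*x - 5 = 0 has no rational roots; quadratic formula: x = (-2 ± √204)/20.
  ⇒ x = -sqrt(51)/10 - 1/10 ≈ -0.8141, -1/10 + sqrt(51)/10 ≈ 0.6141

f''(x) = 2*(2*x^2*(5*x + 1) - 15*x - 1)*exp(-x^2)
Second-derivative test at each critical point:
  f''(-0.8141) = 7.3613 > 0 → local minimum
  f''(0.6141) = -9.7952 < 0 → local maximum

Critical points: x = -sqrt(51)/10 - 1/10 ≈ -0.8141 (local minimum); x = -1/10 + sqrt(51)/10 ≈ 0.6141 (local maximum)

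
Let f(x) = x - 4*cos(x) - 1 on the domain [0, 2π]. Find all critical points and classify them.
f'(x) = 4*sin(x) + 1

Solve f'(x) = 0 on [0, 2π]:
  f'(x) = 0 ⇔ sin(x) = -1/4, i.e. x = arcsin(-1/4) + 2nπ or x = π − arcsin(-1/4) + 2nπ; keep the solutions lying in [0, 2π].
  ⇒ x = asin(1/4) + pi ≈ 3.3943, -asin(1/4) + 2*pi ≈ 6.0305

f''(x) = 4*cos(x)
Second-derivative test at each critical point:
  f''(3.3943) = -3.8730 < 0 → local maximum
  f''(6.0305) = 3.8730 > 0 → local minimum

Critical points: x = asin(1/4) + pi ≈ 3.3943 (local maximum); x = -asin(1/4) + 2*pi ≈ 6.0305 (local minimum)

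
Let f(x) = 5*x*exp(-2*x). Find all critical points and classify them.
f'(x) = 5*(1 - 2*x)*exp(-2*x)

Solve f'(x) = 0:
  f'(x) = (5 - 10*x)·exp(-2*x) and exp(-2*x) > 0 for every x, so f'(x) = 0 ⇔ 5 - 10*x = 0.
  Factor: 5 - 10*x = -5*(2*x - 1) = 0.
  ⇒ x = 1/2

f''(x) = 20*(x - 1)*exp(-2*x)
Second-derivative test at each critical point:
  f''(1/2) = -3.6788 < 0 → local maximum

Critical points: x = 1/2 (local maximum)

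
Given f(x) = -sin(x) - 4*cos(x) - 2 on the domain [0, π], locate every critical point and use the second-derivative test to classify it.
f'(x) = 4*sin(x) - cos(x)

Solve f'(x) = 0 on [0, π]:
  f'(x) = 0 ⇔ -cos(x) = -4*sin(x) ⇔ tan(x) = 1/4, i.e. x = arctan(1/4) + nπ; keep the solutions lying in [0, π].
  ⇒ x = atan(1/4) ≈ 0.2450

f''(x) = sin(x) + 4*cos(x)
Second-derivative test at each critical point:
  f''(0.2450) = 4.1231 > 0 → local minimum

Critical points: x = atan(1/4) ≈ 0.2450 (local minimum)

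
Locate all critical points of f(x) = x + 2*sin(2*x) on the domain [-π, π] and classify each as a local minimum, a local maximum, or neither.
f'(x) = 4*cos(2*x) + 1

Solve f'(x) = 0 on [-π, π]:
  f'(x) = 0 ⇔ cos(2*x) = -1/4, i.e. 2*x = ±arccos(-1/4) + 2nπ; keep the solutions lying in [-π, π].
  ⇒ x = -pi + acos(-1/4)/2 ≈ -2.2299, -acos(-1/4)/2 ≈ -0.9117, acos(-1/4)/2 ≈ 0.9117, pi - acos(-1/4)/2 ≈ 2.2299

f''(x) = -8*sin(2*x)
Second-derivative test at each critical point:
  f''(-2.2299) = -7.7460 < 0 → local maximum
  f''(-0.9117) = 7.7460 > 0 → local minimum
  f''(0.9117) = -7.7460 < 0 → local maximum
  f''(2.2299) = 7.7460 > 0 → local minimum

Critical points: x = -pi + acos(-1/4)/2 ≈ -2.2299 (local maximum); x = -acos(-1/4)/2 ≈ -0.9117 (local minimum); x = acos(-1/4)/2 ≈ 0.9117 (local maximum); x = pi - acos(-1/4)/2 ≈ 2.2299 (local minimum)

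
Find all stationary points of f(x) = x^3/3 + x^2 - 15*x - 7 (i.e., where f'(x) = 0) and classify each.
f'(x) = x^2 + 2*x - 15

Solve f'(x) = 0:
  Factor: x^2 + 2*x - 15 = (x - 3)*(x + 5) = 0.
  ⇒ x = -5, 3

f''(x) = 2*x + 2
Second-derivative test at each critical point:
  f''(-5) = -8 < 0 → local maximum
  f''(3) = 8 > 0 → local minimum

Critical points: x = -5 (local maximum); x = 3 (local minimum)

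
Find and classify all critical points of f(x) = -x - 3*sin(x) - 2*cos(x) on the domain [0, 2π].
f'(x) = 2*sin(x) - 3*cos(x) - 1

Solve f'(x) = 0 on [0, 2π]:
  f'(x) = 0 ⇔ 2*sin(x) - 3*cos(x) = 1. Write the left side as R·cos(x + φ) with R = √((-3)² + (-2)²) = sqrt(13), cos φ = -3*sqrt(13)/13, sin φ = -2*sqrt(13)/13; then cos(x + φ) = sqrt(13)/13. Solve for x and keep the solutions lying in [0, 2π].
  ⇒ x = atan((2 + 6*sqrt(3))/(-3 + 4*sqrt(3))) ≈ 1.2638, atan((2 - 6*sqrt(3))/(-4*sqrt(3) - 3)) + pi ≈ 3.8434

f''(x) = 3*sin(x) + 2*cos(x)
Second-derivative test at each critical point:
  f''(1.2638) = 3.4641 > 0 → local minimum
  f''(3.8434) = -3.4641 < 0 → local maximum

Critical points: x = atan((2 + 6*sqrt(3))/(-3 + 4*sqrt(3))) ≈ 1.2638 (local minimum); x = atan((2 - 6*sqrt(3))/(-4*sqrt(3) - 3)) + pi ≈ 3.8434 (local maximum)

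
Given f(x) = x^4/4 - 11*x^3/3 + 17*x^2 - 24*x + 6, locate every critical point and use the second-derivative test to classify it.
f'(x) = x^3 - 11*x^2 + 34*x - 24

Solve f'(x) = 0:
  Factor: x^3 - 11*x^2 + 34*x - 24 = (x - 6)*(x - 4)*(x - 1) = 0.
  ⇒ x = 1, 4, 6

f''(x) = 3*x^2 - 22*x + 34
Second-derivative test at each critical point:
  f''(1) = 15 > 0 → local minimum
  f''(4) = -6 < 0 → local maximum
  f''(6) = 10 > 0 → local minimum

Critical points: x = 1 (local minimum); x = 4 (local maximum); x = 6 (local minimum)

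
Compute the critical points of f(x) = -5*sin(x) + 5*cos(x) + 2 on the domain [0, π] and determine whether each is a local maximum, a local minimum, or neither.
f'(x) = -5*sqrt(2)*sin(x + pi/4)

Solve f'(x) = 0 on [0, π]:
  f'(x) = 0 ⇔ -5*cos(x) = 5*sin(x) ⇔ tan(x) = -1, i.e. x = arctan(-1) + nπ; keep the solutions lying in [0, π].
  ⇒ x = 3*pi/4 ≈ 2.3562

f''(x) = -5*sqrt(2)*cos(x + pi/4)
Second-derivative test at each critical point:
  f''(2.3562) = 7.0711 > 0 → local minimum

Critical points: x = 3*pi/4 ≈ 2.3562 (local minimum)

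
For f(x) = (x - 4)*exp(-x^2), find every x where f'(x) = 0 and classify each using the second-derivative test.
f'(x) = (-2*x*(x - 4) + 1)*exp(-x^2)

Solve f'(x) = 0:
  f'(x) = (-2*x^2 + 8*x + 1)·exp(-x^2) and exp(-x^2) > 0 for every x, so f'(x) = 0 ⇔ -2*x^2 + 8*x + 1 = 0.
  2*x^2 - 8*x - 1 = 0 has no rational roots; quadratic formula: x = (8 ± √72)/4.
  ⇒ x = 2 - 3*sqrt(2)/2 ≈ -0.1213, 2 + 3*sqrt(2)/2 ≈ 4.1213

f''(x) = 2*(2*x^2*(x - 4) - 3*x + 4)*exp(-x^2)
Second-derivative test at each critical point:
  f''(-0.1213) = 8.3613 > 0 → local minimum
  f''(4.1213) = -3.565e-07 < 0 → local maximum

Critical points: x = 2 - 3*sqrt(2)/2 ≈ -0.1213 (local minimum); x = 2 + 3*sqrt(2)/2 ≈ 4.1213 (local maximum)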